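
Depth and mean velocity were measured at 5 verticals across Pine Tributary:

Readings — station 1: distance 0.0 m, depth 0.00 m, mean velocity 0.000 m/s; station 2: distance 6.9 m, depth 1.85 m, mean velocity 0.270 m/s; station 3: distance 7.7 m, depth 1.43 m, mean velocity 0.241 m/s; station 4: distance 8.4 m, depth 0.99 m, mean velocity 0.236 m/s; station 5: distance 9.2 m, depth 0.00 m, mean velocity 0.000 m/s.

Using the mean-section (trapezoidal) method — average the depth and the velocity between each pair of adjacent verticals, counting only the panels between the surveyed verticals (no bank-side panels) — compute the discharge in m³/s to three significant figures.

Panel 1-2: Δb = 6.9 m, d̄ = (0.00+1.85)/2 = 0.925, v̄ = (0.000+0.270)/2 = 0.135 → q = 6.9×0.925×0.135 = 0.8616 m³/s
Panel 2-3: Δb = 0.8 m, d̄ = (1.85+1.43)/2 = 1.64, v̄ = (0.270+0.241)/2 = 0.2555 → q = 0.8×1.64×0.2555 = 0.3352 m³/s
Panel 3-4: Δb = 0.7 m, d̄ = (1.43+0.99)/2 = 1.21, v̄ = (0.241+0.236)/2 = 0.2385 → q = 0.7×1.21×0.2385 = 0.2020 m³/s
Panel 4-5: Δb = 0.8 m, d̄ = (0.99+0.00)/2 = 0.495, v̄ = (0.236+0.000)/2 = 0.118 → q = 0.8×0.495×0.118 = 0.04673 m³/s
Q = Σ q = 1.446 m³/s

1.45 m³/s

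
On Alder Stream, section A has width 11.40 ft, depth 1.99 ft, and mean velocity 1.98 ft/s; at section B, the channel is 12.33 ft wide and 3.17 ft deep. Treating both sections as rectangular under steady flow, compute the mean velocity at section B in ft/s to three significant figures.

Q = A₁V₁ = (11.40×1.99) × 1.98 = 44.92 ft³/s
A₂ = 12.33 × 3.17 = 39.09 ft²
V₂ = Q/A₂ = 44.92/39.09 = 1.149 ft/s

1.15 ft/s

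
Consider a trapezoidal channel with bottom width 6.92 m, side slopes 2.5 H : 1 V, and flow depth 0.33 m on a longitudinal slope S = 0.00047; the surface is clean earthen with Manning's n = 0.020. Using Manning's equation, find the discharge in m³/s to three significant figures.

1.22 m³/s

A = (b + z·y)·y = (6.92 + 2.5×0.33)×0.33 = 2.556 m²
P = b + 2y√(1+z²) = 6.92 + 2×0.33×√(1+2.5²) = 8.697 m
R = A/P = 2.556/8.697 = 0.2939 m
Q = (1/n)·A·R^(2/3)·S^(1/2) = (1/0.020) × 2.556 × 0.2939^(2/3) × 0.00047^(1/2) = 1.225 m³/s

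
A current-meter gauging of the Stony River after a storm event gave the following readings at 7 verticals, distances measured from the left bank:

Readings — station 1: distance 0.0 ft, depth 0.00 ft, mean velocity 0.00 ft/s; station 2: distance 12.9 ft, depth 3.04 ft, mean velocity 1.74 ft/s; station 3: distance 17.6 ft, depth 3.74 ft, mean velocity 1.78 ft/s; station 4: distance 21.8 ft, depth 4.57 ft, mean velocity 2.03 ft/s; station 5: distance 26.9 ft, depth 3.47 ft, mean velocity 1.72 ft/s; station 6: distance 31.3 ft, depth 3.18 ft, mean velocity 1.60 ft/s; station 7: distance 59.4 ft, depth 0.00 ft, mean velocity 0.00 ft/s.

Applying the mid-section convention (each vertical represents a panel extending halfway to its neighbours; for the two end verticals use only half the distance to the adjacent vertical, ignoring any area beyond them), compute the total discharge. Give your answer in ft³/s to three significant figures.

w_2 = (17.6 − 0.0)/2 = 8.8 ft; q_2 = 1.74 × 3.04 × 8.8 = 46.55 ft³/s
w_3 = (21.8 − 12.9)/2 = 4.45 ft; q_3 = 1.78 × 3.74 × 4.45 = 29.62 ft³/s
w_4 = (26.9 − 17.6)/2 = 4.65 ft; q_4 = 2.03 × 4.57 × 4.65 = 43.14 ft³/s
w_5 = (31.3 − 21.8)/2 = 4.75 ft; q_5 = 1.72 × 3.47 × 4.75 = 28.35 ft³/s
w_6 = (59.4 − 26.9)/2 = 16.25 ft; q_6 = 1.60 × 3.18 × 16.25 = 82.68 ft³/s
Stations 1, 7 contribute zero (depth or velocity is 0).
Q = Σ qᵢ = 230.3 ft³/s

230 ft³/s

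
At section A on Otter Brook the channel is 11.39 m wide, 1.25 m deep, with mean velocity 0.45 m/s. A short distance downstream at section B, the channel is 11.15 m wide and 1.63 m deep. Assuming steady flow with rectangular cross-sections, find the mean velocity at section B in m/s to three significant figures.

Q = A₁V₁ = (11.39×1.25) × 0.45 = 6.407 m³/s
A₂ = 11.15 × 1.63 = 18.17 m²
V₂ = Q/A₂ = 6.407/18.17 = 0.3525 m/s

0.353 m/s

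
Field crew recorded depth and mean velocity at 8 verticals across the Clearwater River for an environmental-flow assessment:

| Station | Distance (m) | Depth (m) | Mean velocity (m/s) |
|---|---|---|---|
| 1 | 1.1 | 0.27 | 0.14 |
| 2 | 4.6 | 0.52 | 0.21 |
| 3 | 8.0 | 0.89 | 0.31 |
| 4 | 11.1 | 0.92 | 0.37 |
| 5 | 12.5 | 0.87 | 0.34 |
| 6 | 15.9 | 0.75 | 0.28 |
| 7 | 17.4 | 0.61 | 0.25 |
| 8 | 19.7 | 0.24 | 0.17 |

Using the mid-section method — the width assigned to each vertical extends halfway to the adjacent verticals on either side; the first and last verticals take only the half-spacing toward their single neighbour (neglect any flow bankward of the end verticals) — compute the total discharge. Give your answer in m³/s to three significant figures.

w_1 = (4.6 − 1.1)/2 = 1.75 m; q_1 = 0.14 × 0.27 × 1.75 = 0.06615 m³/s
w_2 = (8.0 − 1.1)/2 = 3.45 m; q_2 = 0.21 × 0.52 × 3.45 = 0.3767 m³/s
w_3 = (11.1 − 4.6)/2 = 3.25 m; q_3 = 0.31 × 0.89 × 3.25 = 0.8967 m³/s
w_4 = (12.5 − 8.0)/2 = 2.25 m; q_4 = 0.37 × 0.92 × 2.25 = 0.7659 m³/s
w_5 = (15.9 − 11.1)/2 = 2.4 m; q_5 = 0.34 × 0.87 × 2.4 = 0.7099 m³/s
w_6 = (17.4 − 12.5)/2 = 2.45 m; q_6 = 0.28 × 0.75 × 2.45 = 0.5145 m³/s
w_7 = (19.7 − 15.9)/2 = 1.9 m; q_7 = 0.25 × 0.61 × 1.9 = 0.2898 m³/s
w_8 = (19.7 − 17.4)/2 = 1.15 m; q_8 = 0.17 × 0.24 × 1.15 = 0.04692 m³/s
Q = Σ qᵢ = 3.667 m³/s

3.67 m³/s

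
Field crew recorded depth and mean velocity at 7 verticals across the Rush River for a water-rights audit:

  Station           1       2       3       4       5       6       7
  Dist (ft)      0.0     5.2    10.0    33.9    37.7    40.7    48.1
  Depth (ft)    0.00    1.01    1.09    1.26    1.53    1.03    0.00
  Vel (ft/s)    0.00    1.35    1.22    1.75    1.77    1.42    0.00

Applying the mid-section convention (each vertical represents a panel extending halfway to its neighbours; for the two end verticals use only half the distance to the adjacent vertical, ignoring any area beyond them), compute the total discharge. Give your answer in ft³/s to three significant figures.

w_2 = (10.0 − 0.0)/2 = 5 ft; q_2 = 1.35 × 1.01 × 5 = 6.818 ft³/s
w_3 = (33.9 − 5.2)/2 = 14.35 ft; q_3 = 1.22 × 1.09 × 14.35 = 19.08 ft³/s
w_4 = (37.7 − 10.0)/2 = 13.85 ft; q_4 = 1.75 × 1.26 × 13.85 = 30.54 ft³/s
w_5 = (40.7 − 33.9)/2 = 3.4 ft; q_5 = 1.77 × 1.53 × 3.4 = 9.208 ft³/s
w_6 = (48.1 − 37.7)/2 = 5.2 ft; q_6 = 1.42 × 1.03 × 5.2 = 7.606 ft³/s
Stations 1, 7 contribute zero (depth or velocity is 0).
Q = Σ qᵢ = 73.25 ft³/s

73.3 ft³/s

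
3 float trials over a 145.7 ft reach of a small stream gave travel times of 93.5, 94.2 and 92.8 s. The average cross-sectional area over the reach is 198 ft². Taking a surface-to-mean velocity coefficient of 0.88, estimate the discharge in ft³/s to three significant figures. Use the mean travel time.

272 ft³/s

t̄ = (93.5 + 94.2 + 92.8) / 3 = 93.5 s
v_surface = L / t̄ = 145.7 / 93.5 = 1.558 ft/s
v_mean = 0.88 × 1.558 = 1.371 ft/s
Q = A × v_mean = 198 × 1.371 = 271.5 ft³/s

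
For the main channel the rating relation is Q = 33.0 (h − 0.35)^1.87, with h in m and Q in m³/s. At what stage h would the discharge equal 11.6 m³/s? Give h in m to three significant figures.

0.922 m

h − h₀ = (Q/C)^(1/b) = (11.6/33.0)^(1/1.87) = 0.5717 m
h = 0.35 + 0.5717 = 0.9217 m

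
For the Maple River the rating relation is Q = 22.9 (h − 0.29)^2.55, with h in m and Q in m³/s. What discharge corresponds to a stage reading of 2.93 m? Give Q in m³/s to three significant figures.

272 m³/s

Q = 22.9 × (2.93 − 0.29)^2.55 = 22.9 × 2.64^2.55 = 272.2 m³/s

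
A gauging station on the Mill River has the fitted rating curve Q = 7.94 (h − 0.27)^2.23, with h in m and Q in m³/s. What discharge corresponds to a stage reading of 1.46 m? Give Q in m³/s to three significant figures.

Q = 7.94 × (1.46 − 0.27)^2.23 = 7.94 × 1.19^2.23 = 11.70 m³/s

11.7 m³/s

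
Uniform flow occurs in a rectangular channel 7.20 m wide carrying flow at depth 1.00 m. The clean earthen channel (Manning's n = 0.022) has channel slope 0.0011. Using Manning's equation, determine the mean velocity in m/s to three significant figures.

1.28 m/s

A = b·y = 7.20 × 1.00 = 7.200 m²
P = b + 2y = 7.20 + 2×1.00 = 9.200 m
R = A/P = 7.200/9.200 = 0.7826 m
Q = (1/n)·A·R^(2/3)·S^(1/2) = (1/0.022) × 7.200 × 0.7826^(2/3) × 0.0011^(1/2) = 9.218 m³/s
V = Q/A = 9.218/7.200 = 1.280 m/s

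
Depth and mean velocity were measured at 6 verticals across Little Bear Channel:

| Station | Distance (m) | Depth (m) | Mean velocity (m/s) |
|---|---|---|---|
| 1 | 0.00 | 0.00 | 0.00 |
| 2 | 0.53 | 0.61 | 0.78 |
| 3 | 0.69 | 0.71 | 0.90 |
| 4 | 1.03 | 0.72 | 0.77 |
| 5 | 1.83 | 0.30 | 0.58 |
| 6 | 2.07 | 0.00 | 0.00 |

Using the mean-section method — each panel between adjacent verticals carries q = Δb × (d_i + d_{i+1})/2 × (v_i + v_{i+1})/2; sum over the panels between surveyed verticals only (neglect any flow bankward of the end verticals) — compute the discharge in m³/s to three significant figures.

0.641 m³/s

Panel 1-2: Δb = 0.53 m, d̄ = (0.00+0.61)/2 = 0.305, v̄ = (0.00+0.78)/2 = 0.39 → q = 0.53×0.305×0.39 = 0.06304 m³/s
Panel 2-3: Δb = 0.16 m, d̄ = (0.61+0.71)/2 = 0.66, v̄ = (0.78+0.90)/2 = 0.84 → q = 0.16×0.66×0.84 = 0.08870 m³/s
Panel 3-4: Δb = 0.34 m, d̄ = (0.71+0.72)/2 = 0.715, v̄ = (0.90+0.77)/2 = 0.835 → q = 0.34×0.715×0.835 = 0.2030 m³/s
Panel 4-5: Δb = 0.8 m, d̄ = (0.72+0.30)/2 = 0.51, v̄ = (0.77+0.58)/2 = 0.675 → q = 0.8×0.51×0.675 = 0.2754 m³/s
Panel 5-6: Δb = 0.24 m, d̄ = (0.30+0.00)/2 = 0.15, v̄ = (0.58+0.00)/2 = 0.29 → q = 0.24×0.15×0.29 = 0.01044 m³/s
Q = Σ q = 0.6406 m³/s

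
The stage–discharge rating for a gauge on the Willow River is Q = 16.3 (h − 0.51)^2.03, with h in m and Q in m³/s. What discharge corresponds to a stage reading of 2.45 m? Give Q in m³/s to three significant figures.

62.6 m³/s

Q = 16.3 × (2.45 − 0.51)^2.03 = 16.3 × 1.94^2.03 = 62.58 m³/s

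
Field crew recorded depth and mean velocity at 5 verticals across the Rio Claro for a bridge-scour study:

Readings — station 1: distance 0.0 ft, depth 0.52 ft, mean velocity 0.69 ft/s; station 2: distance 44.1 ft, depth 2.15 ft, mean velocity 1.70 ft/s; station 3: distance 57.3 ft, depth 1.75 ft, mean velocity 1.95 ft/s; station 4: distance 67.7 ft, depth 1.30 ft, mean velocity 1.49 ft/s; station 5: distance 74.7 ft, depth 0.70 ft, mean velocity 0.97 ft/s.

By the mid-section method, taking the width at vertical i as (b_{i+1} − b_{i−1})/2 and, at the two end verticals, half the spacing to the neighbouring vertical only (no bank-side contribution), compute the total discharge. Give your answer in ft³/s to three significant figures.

172 ft³/s

w_1 = (44.1 − 0.0)/2 = 22.05 ft; q_1 = 0.69 × 0.52 × 22.05 = 7.912 ft³/s
w_2 = (57.3 − 0.0)/2 = 28.65 ft; q_2 = 1.70 × 2.15 × 28.65 = 104.7 ft³/s
w_3 = (67.7 − 44.1)/2 = 11.8 ft; q_3 = 1.95 × 1.75 × 11.8 = 40.27 ft³/s
w_4 = (74.7 − 57.3)/2 = 8.7 ft; q_4 = 1.49 × 1.30 × 8.7 = 16.85 ft³/s
w_5 = (74.7 − 67.7)/2 = 3.5 ft; q_5 = 0.97 × 0.70 × 3.5 = 2.377 ft³/s
Q = Σ qᵢ = 172.1 ft³/s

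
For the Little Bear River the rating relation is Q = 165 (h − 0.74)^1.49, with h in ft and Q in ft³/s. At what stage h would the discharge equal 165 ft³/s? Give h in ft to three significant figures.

h − h₀ = (Q/C)^(1/b) = (165/165)^(1/1.49) = 1.000 ft
h = 0.74 + 1.000 = 1.740 ft

1.74 ft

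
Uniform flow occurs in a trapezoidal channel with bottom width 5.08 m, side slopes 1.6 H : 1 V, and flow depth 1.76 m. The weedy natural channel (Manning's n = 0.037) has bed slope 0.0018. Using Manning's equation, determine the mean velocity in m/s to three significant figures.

1.28 m/s

A = (b + z·y)·y = (5.08 + 1.6×1.76)×1.76 = 13.90 m²
P = b + 2y√(1+z²) = 5.08 + 2×1.76×√(1+1.6²) = 11.72 m
R = A/P = 13.90/11.72 = 1.186 m
Q = (1/n)·A·R^(2/3)·S^(1/2) = (1/0.037) × 13.90 × 1.186^(2/3) × 0.0018^(1/2) = 17.85 m³/s
V = Q/A = 17.85/13.90 = 1.284 m/s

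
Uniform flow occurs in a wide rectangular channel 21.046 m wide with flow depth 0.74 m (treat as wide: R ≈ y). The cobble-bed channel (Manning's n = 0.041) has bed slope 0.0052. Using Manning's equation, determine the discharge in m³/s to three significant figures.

22.4 m³/s

A = b·y = 21.046 × 0.74 = 15.57 m²
Wide channel: R ≈ y = 0.74 m
Q = (1/n)·A·R^(2/3)·S^(1/2) = (1/0.041) × 15.57 × 0.7400^(2/3) × 0.0052^(1/2) = 22.41 m³/s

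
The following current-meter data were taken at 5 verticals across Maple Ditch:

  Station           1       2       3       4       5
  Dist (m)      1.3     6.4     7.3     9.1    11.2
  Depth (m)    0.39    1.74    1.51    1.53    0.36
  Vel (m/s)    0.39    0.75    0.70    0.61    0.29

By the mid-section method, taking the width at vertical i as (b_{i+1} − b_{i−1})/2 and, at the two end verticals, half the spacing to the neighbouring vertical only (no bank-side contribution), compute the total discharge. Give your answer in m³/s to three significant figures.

7.66 m³/s

w_1 = (6.4 − 1.3)/2 = 2.55 m; q_1 = 0.39 × 0.39 × 2.55 = 0.3879 m³/s
w_2 = (7.3 − 1.3)/2 = 3 m; q_2 = 0.75 × 1.74 × 3 = 3.915 m³/s
w_3 = (9.1 − 6.4)/2 = 1.35 m; q_3 = 0.70 × 1.51 × 1.35 = 1.427 m³/s
w_4 = (11.2 − 7.3)/2 = 1.95 m; q_4 = 0.61 × 1.53 × 1.95 = 1.820 m³/s
w_5 = (11.2 − 9.1)/2 = 1.05 m; q_5 = 0.29 × 0.36 × 1.05 = 0.1096 m³/s
Q = Σ qᵢ = 7.659 m³/s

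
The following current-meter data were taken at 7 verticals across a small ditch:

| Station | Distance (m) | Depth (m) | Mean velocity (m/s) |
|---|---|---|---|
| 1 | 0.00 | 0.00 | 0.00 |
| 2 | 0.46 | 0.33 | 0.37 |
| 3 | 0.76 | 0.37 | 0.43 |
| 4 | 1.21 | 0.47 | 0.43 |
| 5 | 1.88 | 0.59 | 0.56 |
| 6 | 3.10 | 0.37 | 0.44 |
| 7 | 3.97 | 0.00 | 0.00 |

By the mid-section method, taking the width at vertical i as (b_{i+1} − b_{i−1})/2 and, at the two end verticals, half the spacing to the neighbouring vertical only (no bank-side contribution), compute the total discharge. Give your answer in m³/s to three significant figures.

0.702 m³/s

w_2 = (0.76 − 0.00)/2 = 0.38 m; q_2 = 0.37 × 0.33 × 0.38 = 0.04640 m³/s
w_3 = (1.21 − 0.46)/2 = 0.375 m; q_3 = 0.43 × 0.37 × 0.375 = 0.05966 m³/s
w_4 = (1.88 − 0.76)/2 = 0.56 m; q_4 = 0.43 × 0.47 × 0.56 = 0.1132 m³/s
w_5 = (3.10 − 1.21)/2 = 0.945 m; q_5 = 0.56 × 0.59 × 0.945 = 0.3122 m³/s
w_6 = (3.97 − 1.88)/2 = 1.045 m; q_6 = 0.44 × 0.37 × 1.045 = 0.1701 m³/s
Stations 1, 7 contribute zero (depth or velocity is 0).
Q = Σ qᵢ = 0.7016 m³/s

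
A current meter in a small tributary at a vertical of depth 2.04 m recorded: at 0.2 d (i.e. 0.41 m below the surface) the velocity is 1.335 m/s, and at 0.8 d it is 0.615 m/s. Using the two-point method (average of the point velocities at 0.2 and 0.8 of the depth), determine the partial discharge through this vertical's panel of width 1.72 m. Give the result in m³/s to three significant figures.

3.42 m³/s

v̄ = (1.335 + 0.615) / 2 = 0.9750 m/s
q = v̄ × d × w = 0.9750 × 2.04 × 1.72 = 3.421 m³/s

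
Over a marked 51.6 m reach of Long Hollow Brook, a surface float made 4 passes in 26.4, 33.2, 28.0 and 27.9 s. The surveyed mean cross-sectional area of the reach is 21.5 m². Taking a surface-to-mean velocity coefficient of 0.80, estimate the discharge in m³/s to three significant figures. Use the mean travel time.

t̄ = (26.4 + 33.2 + 28.0 + 27.9) / 4 = 28.875 s
v_surface = L / t̄ = 51.6 / 28.875 = 1.787 m/s
v_mean = 0.80 × 1.787 = 1.430 m/s
Q = A × v_mean = 21.5 × 1.430 = 30.74 m³/s

30.7 m³/s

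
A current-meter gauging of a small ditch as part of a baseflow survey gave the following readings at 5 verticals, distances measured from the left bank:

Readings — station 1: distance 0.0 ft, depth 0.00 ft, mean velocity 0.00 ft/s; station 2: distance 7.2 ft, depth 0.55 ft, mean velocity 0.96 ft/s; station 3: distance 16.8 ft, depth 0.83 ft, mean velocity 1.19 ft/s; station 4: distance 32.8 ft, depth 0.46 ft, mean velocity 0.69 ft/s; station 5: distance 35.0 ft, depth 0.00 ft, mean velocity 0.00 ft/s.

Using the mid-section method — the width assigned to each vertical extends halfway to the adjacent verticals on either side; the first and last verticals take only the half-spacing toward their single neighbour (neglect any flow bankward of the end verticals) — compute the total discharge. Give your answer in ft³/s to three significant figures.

20.0 ft³/s

w_2 = (16.8 − 0.0)/2 = 8.4 ft; q_2 = 0.96 × 0.55 × 8.4 = 4.435 ft³/s
w_3 = (32.8 − 7.2)/2 = 12.8 ft; q_3 = 1.19 × 0.83 × 12.8 = 12.64 ft³/s
w_4 = (35.0 − 16.8)/2 = 9.1 ft; q_4 = 0.69 × 0.46 × 9.1 = 2.888 ft³/s
Stations 1, 5 contribute zero (depth or velocity is 0).
Q = Σ qᵢ = 19.97 ft³/s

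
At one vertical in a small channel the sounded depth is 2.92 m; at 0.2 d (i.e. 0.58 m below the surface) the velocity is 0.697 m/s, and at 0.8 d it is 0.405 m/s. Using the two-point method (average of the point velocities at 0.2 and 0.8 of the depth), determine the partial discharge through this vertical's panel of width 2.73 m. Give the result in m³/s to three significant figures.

4.39 m³/s

v̄ = (0.697 + 0.405) / 2 = 0.5510 m/s
q = v̄ × d × w = 0.5510 × 2.92 × 2.73 = 4.392 m³/s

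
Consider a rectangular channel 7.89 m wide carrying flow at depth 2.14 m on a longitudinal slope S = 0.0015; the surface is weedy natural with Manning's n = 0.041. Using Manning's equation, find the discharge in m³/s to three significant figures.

19.8 m³/s

A = b·y = 7.89 × 2.14 = 16.88 m²
P = b + 2y = 7.89 + 2×2.14 = 12.17 m
R = A/P = 16.88/12.17 = 1.387 m
Q = (1/n)·A·R^(2/3)·S^(1/2) = (1/0.041) × 16.88 × 1.387^(2/3) × 0.0015^(1/2) = 19.84 m³/s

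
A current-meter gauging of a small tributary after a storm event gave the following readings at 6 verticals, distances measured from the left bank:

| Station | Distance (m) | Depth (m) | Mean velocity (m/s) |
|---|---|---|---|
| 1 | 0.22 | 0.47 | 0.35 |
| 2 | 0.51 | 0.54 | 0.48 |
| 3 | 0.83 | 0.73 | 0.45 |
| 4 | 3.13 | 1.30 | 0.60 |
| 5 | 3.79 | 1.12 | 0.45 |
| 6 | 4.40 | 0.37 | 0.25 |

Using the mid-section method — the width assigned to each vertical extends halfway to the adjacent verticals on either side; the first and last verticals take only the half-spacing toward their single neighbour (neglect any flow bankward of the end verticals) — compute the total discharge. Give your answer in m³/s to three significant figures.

w_1 = (0.51 − 0.22)/2 = 0.145 m; q_1 = 0.35 × 0.47 × 0.145 = 0.02385 m³/s
w_2 = (0.83 − 0.22)/2 = 0.305 m; q_2 = 0.48 × 0.54 × 0.305 = 0.07906 m³/s
w_3 = (3.13 − 0.51)/2 = 1.31 m; q_3 = 0.45 × 0.73 × 1.31 = 0.4303 m³/s
w_4 = (3.79 − 0.83)/2 = 1.48 m; q_4 = 0.60 × 1.30 × 1.48 = 1.154 m³/s
w_5 = (4.40 − 3.13)/2 = 0.635 m; q_5 = 0.45 × 1.12 × 0.635 = 0.3200 m³/s
w_6 = (4.40 − 3.79)/2 = 0.305 m; q_6 = 0.25 × 0.37 × 0.305 = 0.02821 m³/s
Q = Σ qᵢ = 2.036 m³/s

2.04 m³/s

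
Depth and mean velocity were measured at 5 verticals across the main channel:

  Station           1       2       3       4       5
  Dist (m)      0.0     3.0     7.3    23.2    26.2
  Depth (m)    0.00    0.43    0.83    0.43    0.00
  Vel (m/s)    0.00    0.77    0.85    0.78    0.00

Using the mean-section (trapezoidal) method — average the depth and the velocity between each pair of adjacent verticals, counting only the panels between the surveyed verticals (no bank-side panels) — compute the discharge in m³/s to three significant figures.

10.9 m³/s

Panel 1-2: Δb = 3 m, d̄ = (0.00+0.43)/2 = 0.215, v̄ = (0.00+0.77)/2 = 0.385 → q = 3×0.215×0.385 = 0.2483 m³/s
Panel 2-3: Δb = 4.3 m, d̄ = (0.43+0.83)/2 = 0.63, v̄ = (0.77+0.85)/2 = 0.81 → q = 4.3×0.63×0.81 = 2.194 m³/s
Panel 3-4: Δb = 15.9 m, d̄ = (0.83+0.43)/2 = 0.63, v̄ = (0.85+0.78)/2 = 0.815 → q = 15.9×0.63×0.815 = 8.164 m³/s
Panel 4-5: Δb = 3 m, d̄ = (0.43+0.00)/2 = 0.215, v̄ = (0.78+0.00)/2 = 0.39 → q = 3×0.215×0.39 = 0.2516 m³/s
Q = Σ q = 10.86 m³/s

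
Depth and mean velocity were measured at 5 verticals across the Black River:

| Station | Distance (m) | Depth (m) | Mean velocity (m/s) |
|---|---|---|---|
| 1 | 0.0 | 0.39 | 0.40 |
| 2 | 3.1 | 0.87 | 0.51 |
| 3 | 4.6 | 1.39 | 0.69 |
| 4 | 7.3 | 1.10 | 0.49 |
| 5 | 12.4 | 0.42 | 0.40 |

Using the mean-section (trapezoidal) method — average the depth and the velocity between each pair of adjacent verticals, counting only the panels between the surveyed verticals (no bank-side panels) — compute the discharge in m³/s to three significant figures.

5.61 m³/s

Panel 1-2: Δb = 3.1 m, d̄ = (0.39+0.87)/2 = 0.63, v̄ = (0.40+0.51)/2 = 0.455 → q = 3.1×0.63×0.455 = 0.8886 m³/s
Panel 2-3: Δb = 1.5 m, d̄ = (0.87+1.39)/2 = 1.13, v̄ = (0.51+0.69)/2 = 0.6 → q = 1.5×1.13×0.6 = 1.017 m³/s
Panel 3-4: Δb = 2.7 m, d̄ = (1.39+1.10)/2 = 1.245, v̄ = (0.69+0.49)/2 = 0.59 → q = 2.7×1.245×0.59 = 1.983 m³/s
Panel 4-5: Δb = 5.1 m, d̄ = (1.10+0.42)/2 = 0.76, v̄ = (0.49+0.40)/2 = 0.445 → q = 5.1×0.76×0.445 = 1.725 m³/s
Q = Σ q = 5.614 m³/s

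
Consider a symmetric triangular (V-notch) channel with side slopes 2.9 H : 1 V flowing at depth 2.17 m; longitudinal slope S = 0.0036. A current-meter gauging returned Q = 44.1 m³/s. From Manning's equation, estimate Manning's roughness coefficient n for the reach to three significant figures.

A = z·y² = 2.9×2.17² = 13.66 m²
P = 2y√(1+z²) = 2×2.17×√(1+2.9²) = 13.31 m
R = A/P = 13.66/13.31 = 1.026 m
n = (1/Q)·A·R^(2/3)·S^(1/2) = (1/44.1) × 13.66 × 1.017 × 0.06000 = 0.01890

0.0189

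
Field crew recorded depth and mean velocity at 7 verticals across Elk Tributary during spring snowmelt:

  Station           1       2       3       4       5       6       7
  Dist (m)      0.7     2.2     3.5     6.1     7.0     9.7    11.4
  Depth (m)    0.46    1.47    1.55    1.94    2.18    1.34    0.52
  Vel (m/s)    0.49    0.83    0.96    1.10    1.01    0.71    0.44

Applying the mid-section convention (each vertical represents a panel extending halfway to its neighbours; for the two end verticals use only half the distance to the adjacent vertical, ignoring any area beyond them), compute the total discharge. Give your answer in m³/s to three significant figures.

w_1 = (2.2 − 0.7)/2 = 0.75 m; q_1 = 0.49 × 0.46 × 0.75 = 0.1691 m³/s
w_2 = (3.5 − 0.7)/2 = 1.4 m; q_2 = 0.83 × 1.47 × 1.4 = 1.708 m³/s
w_3 = (6.1 − 2.2)/2 = 1.95 m; q_3 = 0.96 × 1.55 × 1.95 = 2.902 m³/s
w_4 = (7.0 − 3.5)/2 = 1.75 m; q_4 = 1.10 × 1.94 × 1.75 = 3.735 m³/s
w_5 = (9.7 − 6.1)/2 = 1.8 m; q_5 = 1.01 × 2.18 × 1.8 = 3.963 m³/s
w_6 = (11.4 − 7.0)/2 = 2.2 m; q_6 = 0.71 × 1.34 × 2.2 = 2.093 m³/s
w_7 = (11.4 − 9.7)/2 = 0.85 m; q_7 = 0.44 × 0.52 × 0.85 = 0.1945 m³/s
Q = Σ qᵢ = 14.76 m³/s

14.8 m³/s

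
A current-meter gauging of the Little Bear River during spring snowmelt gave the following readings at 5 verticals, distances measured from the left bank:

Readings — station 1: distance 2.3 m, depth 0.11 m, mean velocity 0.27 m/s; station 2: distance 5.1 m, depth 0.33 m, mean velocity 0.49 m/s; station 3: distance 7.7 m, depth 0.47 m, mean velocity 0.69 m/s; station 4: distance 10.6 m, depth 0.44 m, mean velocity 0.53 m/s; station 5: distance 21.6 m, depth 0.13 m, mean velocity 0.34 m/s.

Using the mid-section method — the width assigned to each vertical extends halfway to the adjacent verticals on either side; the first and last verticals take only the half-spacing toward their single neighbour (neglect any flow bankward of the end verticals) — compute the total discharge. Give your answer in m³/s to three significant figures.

w_1 = (5.1 − 2.3)/2 = 1.4 m; q_1 = 0.27 × 0.11 × 1.4 = 0.04158 m³/s
w_2 = (7.7 − 2.3)/2 = 2.7 m; q_2 = 0.49 × 0.33 × 2.7 = 0.4366 m³/s
w_3 = (10.6 − 5.1)/2 = 2.75 m; q_3 = 0.69 × 0.47 × 2.75 = 0.8918 m³/s
w_4 = (21.6 − 7.7)/2 = 6.95 m; q_4 = 0.53 × 0.44 × 6.95 = 1.621 m³/s
w_5 = (21.6 − 10.6)/2 = 5.5 m; q_5 = 0.34 × 0.13 × 5.5 = 0.2431 m³/s
Q = Σ qᵢ = 3.234 m³/s

3.23 m³/s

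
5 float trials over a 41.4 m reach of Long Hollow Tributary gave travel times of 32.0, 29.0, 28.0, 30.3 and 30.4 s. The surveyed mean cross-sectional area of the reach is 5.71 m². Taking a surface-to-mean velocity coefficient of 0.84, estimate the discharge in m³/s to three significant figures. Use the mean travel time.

6.63 m³/s

t̄ = (32.0 + 29.0 + 28.0 + 30.3 + 30.4) / 5 = 29.94 s
v_surface = L / t̄ = 41.4 / 29.94 = 1.383 m/s
v_mean = 0.84 × 1.383 = 1.162 m/s
Q = A × v_mean = 5.71 × 1.162 = 6.632 m³/s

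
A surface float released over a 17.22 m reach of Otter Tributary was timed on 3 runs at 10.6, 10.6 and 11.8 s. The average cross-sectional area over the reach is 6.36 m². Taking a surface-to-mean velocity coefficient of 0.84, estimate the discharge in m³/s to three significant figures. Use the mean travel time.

8.36 m³/s

t̄ = (10.6 + 10.6 + 11.8) / 3 = 11 s
v_surface = L / t̄ = 17.22 / 11 = 1.565 m/s
v_mean = 0.84 × 1.565 = 1.315 m/s
Q = A × v_mean = 6.36 × 1.315 = 8.363 m³/s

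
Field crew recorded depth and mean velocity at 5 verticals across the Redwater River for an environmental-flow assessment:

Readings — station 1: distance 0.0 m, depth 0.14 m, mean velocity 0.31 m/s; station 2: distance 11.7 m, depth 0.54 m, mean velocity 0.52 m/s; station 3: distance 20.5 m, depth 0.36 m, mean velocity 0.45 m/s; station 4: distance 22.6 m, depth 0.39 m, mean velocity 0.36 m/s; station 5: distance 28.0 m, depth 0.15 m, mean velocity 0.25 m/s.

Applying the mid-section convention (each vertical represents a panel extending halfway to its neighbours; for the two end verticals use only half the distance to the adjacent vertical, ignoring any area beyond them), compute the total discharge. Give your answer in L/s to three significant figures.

w_1 = (11.7 − 0.0)/2 = 5.85 m; q_1 = 0.31 × 0.14 × 5.85 = 0.2539 m³/s
w_2 = (20.5 − 0.0)/2 = 10.25 m; q_2 = 0.52 × 0.54 × 10.25 = 2.878 m³/s
w_3 = (22.6 − 11.7)/2 = 5.45 m; q_3 = 0.45 × 0.36 × 5.45 = 0.8829 m³/s
w_4 = (28.0 − 20.5)/2 = 3.75 m; q_4 = 0.36 × 0.39 × 3.75 = 0.5265 m³/s
w_5 = (28.0 − 22.6)/2 = 2.7 m; q_5 = 0.25 × 0.15 × 2.7 = 0.1013 m³/s
Q = Σ qᵢ = 4.643 m³/s
= 4.643 × 1000 = 4643 L/s

4640 L/s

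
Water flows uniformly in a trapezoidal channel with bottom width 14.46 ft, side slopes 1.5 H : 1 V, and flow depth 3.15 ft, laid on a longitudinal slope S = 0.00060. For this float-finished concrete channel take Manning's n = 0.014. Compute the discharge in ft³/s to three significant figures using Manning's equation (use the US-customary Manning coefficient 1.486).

277 ft³/s

A = (b + z·y)·y = (14.46 + 1.5×3.15)×3.15 = 60.43 ft²
P = b + 2y√(1+z²) = 14.46 + 2×3.15×√(1+1.5²) = 25.82 ft
R = A/P = 60.43/25.82 = 2.341 ft
Q = (1.486/n)·A·R^(2/3)·S^(1/2) = (1.486/0.014) × 60.43 × 2.341^(2/3) × 0.00060^(1/2) = 277.0 ft³/s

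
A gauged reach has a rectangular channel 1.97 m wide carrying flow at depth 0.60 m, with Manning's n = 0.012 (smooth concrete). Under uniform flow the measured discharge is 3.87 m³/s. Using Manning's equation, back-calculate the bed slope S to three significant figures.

0.00575

A = b·y = 1.97 × 0.60 = 1.182 m²
P = b + 2y = 1.97 + 2×0.60 = 3.170 m
R = A/P = 1.182/3.170 = 0.3729 m
S = (Q·n / (1·A·R^(2/3)))² = (3.87×0.012 / (1×1.182×0.5181))² = 0.005752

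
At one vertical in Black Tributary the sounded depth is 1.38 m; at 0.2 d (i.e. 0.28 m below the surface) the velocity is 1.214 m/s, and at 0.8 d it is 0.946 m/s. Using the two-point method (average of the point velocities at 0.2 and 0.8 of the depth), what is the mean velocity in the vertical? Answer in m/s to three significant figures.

v̄ = (1.214 + 0.946) / 2 = 1.080 m/s

1.08 m/s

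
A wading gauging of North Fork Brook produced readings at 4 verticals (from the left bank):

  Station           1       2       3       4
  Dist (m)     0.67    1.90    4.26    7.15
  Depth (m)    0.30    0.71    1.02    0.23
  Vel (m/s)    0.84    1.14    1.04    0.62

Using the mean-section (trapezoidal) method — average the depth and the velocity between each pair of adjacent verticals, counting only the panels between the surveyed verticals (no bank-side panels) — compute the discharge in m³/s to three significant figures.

4.34 m³/s

Panel 1-2: Δb = 1.23 m, d̄ = (0.30+0.71)/2 = 0.505, v̄ = (0.84+1.14)/2 = 0.99 → q = 1.23×0.505×0.99 = 0.6149 m³/s
Panel 2-3: Δb = 2.36 m, d̄ = (0.71+1.02)/2 = 0.865, v̄ = (1.14+1.04)/2 = 1.09 → q = 2.36×0.865×1.09 = 2.225 m³/s
Panel 3-4: Δb = 2.89 m, d̄ = (1.02+0.23)/2 = 0.625, v̄ = (1.04+0.62)/2 = 0.83 → q = 2.89×0.625×0.83 = 1.499 m³/s
Q = Σ q = 4.339 m³/s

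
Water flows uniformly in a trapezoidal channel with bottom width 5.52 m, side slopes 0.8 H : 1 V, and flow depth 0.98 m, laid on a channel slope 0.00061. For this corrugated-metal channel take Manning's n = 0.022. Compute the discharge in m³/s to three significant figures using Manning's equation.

A = (b + z·y)·y = (5.52 + 0.8×0.98)×0.98 = 6.178 m²
P = b + 2y√(1+z²) = 5.52 + 2×0.98×√(1+0.8²) = 8.030 m
R = A/P = 6.178/8.030 = 0.7694 m
Q = (1/n)·A·R^(2/3)·S^(1/2) = (1/0.022) × 6.178 × 0.7694^(2/3) × 0.00061^(1/2) = 5.823 m³/s

5.82 m³/s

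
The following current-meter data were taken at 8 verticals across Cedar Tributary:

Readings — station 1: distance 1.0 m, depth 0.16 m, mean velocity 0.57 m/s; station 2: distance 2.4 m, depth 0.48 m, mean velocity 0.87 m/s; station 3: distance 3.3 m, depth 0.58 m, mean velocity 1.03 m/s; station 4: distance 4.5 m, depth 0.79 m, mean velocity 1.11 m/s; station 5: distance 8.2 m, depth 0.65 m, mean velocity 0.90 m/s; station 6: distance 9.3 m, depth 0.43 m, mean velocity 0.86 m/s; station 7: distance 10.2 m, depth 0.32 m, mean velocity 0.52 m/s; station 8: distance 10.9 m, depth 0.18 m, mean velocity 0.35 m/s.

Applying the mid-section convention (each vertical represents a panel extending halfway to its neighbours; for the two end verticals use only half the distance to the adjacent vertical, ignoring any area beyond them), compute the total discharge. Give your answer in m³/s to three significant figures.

5.25 m³/s

w_1 = (2.4 − 1.0)/2 = 0.7 m; q_1 = 0.57 × 0.16 × 0.7 = 0.06384 m³/s
w_2 = (3.3 − 1.0)/2 = 1.15 m; q_2 = 0.87 × 0.48 × 1.15 = 0.4802 m³/s
w_3 = (4.5 − 2.4)/2 = 1.05 m; q_3 = 1.03 × 0.58 × 1.05 = 0.6273 m³/s
w_4 = (8.2 − 3.3)/2 = 2.45 m; q_4 = 1.11 × 0.79 × 2.45 = 2.148 m³/s
w_5 = (9.3 − 4.5)/2 = 2.4 m; q_5 = 0.90 × 0.65 × 2.4 = 1.404 m³/s
w_6 = (10.2 − 8.2)/2 = 1 m; q_6 = 0.86 × 0.43 × 1 = 0.3698 m³/s
w_7 = (10.9 − 9.3)/2 = 0.8 m; q_7 = 0.52 × 0.32 × 0.8 = 0.1331 m³/s
w_8 = (10.9 − 10.2)/2 = 0.35 m; q_8 = 0.35 × 0.18 × 0.35 = 0.02205 m³/s
Q = Σ qᵢ = 5.249 m³/s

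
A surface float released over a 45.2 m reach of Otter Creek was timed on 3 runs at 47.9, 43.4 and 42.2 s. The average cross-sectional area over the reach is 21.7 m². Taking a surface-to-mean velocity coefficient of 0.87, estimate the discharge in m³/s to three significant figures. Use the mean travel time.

t̄ = (47.9 + 43.4 + 42.2) / 3 = 44.5 s
v_surface = L / t̄ = 45.2 / 44.5 = 1.016 m/s
v_mean = 0.87 × 1.016 = 0.8837 m/s
Q = A × v_mean = 21.7 × 0.8837 = 19.18 m³/s

19.2 m³/s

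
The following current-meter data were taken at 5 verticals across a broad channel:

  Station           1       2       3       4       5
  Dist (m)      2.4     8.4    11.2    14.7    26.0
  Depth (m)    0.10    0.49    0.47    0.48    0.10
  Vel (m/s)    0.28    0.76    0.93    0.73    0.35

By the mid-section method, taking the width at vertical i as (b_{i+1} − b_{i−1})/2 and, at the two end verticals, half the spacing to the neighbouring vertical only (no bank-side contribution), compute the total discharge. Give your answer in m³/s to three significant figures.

w_1 = (8.4 − 2.4)/2 = 3 m; q_1 = 0.28 × 0.10 × 3 = 0.08400 m³/s
w_2 = (11.2 − 2.4)/2 = 4.4 m; q_2 = 0.76 × 0.49 × 4.4 = 1.639 m³/s
w_3 = (14.7 − 8.4)/2 = 3.15 m; q_3 = 0.93 × 0.47 × 3.15 = 1.377 m³/s
w_4 = (26.0 − 11.2)/2 = 7.4 m; q_4 = 0.73 × 0.48 × 7.4 = 2.593 m³/s
w_5 = (26.0 − 14.7)/2 = 5.65 m; q_5 = 0.35 × 0.10 × 5.65 = 0.1978 m³/s
Q = Σ qᵢ = 5.890 m³/s

5.89 m³/s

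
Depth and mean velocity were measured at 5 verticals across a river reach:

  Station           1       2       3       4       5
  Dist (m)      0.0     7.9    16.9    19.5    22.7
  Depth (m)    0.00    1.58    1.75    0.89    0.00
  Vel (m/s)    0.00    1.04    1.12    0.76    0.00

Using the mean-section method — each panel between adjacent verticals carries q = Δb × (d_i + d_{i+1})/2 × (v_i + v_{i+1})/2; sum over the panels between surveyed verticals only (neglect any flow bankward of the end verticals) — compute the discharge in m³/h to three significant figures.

83500 m³/h

Panel 1-2: Δb = 7.9 m, d̄ = (0.00+1.58)/2 = 0.79, v̄ = (0.00+1.04)/2 = 0.52 → q = 7.9×0.79×0.52 = 3.245 m³/s
Panel 2-3: Δb = 9 m, d̄ = (1.58+1.75)/2 = 1.665, v̄ = (1.04+1.12)/2 = 1.08 → q = 9×1.665×1.08 = 16.18 m³/s
Panel 3-4: Δb = 2.6 m, d̄ = (1.75+0.89)/2 = 1.32, v̄ = (1.12+0.76)/2 = 0.94 → q = 2.6×1.32×0.94 = 3.226 m³/s
Panel 4-5: Δb = 3.2 m, d̄ = (0.89+0.00)/2 = 0.445, v̄ = (0.76+0.00)/2 = 0.38 → q = 3.2×0.445×0.38 = 0.5411 m³/s
Q = Σ q = 23.20 m³/s
= 23.20 × 3600 = 83510 m³/h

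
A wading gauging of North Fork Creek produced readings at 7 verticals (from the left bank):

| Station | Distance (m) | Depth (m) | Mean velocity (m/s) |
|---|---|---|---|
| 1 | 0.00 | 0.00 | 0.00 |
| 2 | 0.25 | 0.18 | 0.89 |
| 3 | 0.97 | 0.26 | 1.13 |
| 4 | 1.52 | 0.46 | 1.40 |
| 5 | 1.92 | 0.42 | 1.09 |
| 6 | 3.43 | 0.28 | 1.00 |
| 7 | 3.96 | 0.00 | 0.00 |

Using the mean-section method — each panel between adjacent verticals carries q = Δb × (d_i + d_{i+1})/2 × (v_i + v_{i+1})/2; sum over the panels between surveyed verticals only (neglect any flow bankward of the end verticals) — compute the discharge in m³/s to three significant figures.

1.23 m³/s

Panel 1-2: Δb = 0.25 m, d̄ = (0.00+0.18)/2 = 0.09, v̄ = (0.00+0.89)/2 = 0.445 → q = 0.25×0.09×0.445 = 0.01001 m³/s
Panel 2-3: Δb = 0.72 m, d̄ = (0.18+0.26)/2 = 0.22, v̄ = (0.89+1.13)/2 = 1.01 → q = 0.72×0.22×1.01 = 0.1600 m³/s
Panel 3-4: Δb = 0.55 m, d̄ = (0.26+0.46)/2 = 0.36, v̄ = (1.13+1.40)/2 = 1.265 → q = 0.55×0.36×1.265 = 0.2505 m³/s
Panel 4-5: Δb = 0.4 m, d̄ = (0.46+0.42)/2 = 0.44, v̄ = (1.40+1.09)/2 = 1.245 → q = 0.4×0.44×1.245 = 0.2191 m³/s
Panel 5-6: Δb = 1.51 m, d̄ = (0.42+0.28)/2 = 0.35, v̄ = (1.09+1.00)/2 = 1.045 → q = 1.51×0.35×1.045 = 0.5523 m³/s
Panel 6-7: Δb = 0.53 m, d̄ = (0.28+0.00)/2 = 0.14, v̄ = (1.00+0.00)/2 = 0.5 → q = 0.53×0.14×0.5 = 0.03710 m³/s
Q = Σ q = 1.229 m³/s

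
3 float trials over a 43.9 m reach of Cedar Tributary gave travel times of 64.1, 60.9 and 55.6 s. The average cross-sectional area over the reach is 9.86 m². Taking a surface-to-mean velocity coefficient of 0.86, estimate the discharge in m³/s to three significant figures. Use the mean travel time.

t̄ = (64.1 + 60.9 + 55.6) / 3 = 60.2 s
v_surface = L / t̄ = 43.9 / 60.2 = 0.7292 m/s
v_mean = 0.86 × 0.7292 = 0.6271 m/s
Q = A × v_mean = 9.86 × 0.6271 = 6.184 m³/s

6.18 m³/s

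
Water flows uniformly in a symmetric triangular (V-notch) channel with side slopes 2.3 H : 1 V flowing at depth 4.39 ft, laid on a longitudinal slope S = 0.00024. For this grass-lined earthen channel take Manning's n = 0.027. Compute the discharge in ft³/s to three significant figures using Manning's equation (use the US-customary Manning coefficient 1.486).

60.3 ft³/s

A = z·y² = 2.3×4.39² = 44.33 ft²
P = 2y√(1+z²) = 2×4.39×√(1+2.3²) = 22.02 ft
R = A/P = 44.33/22.02 = 2.013 ft
Q = (1.486/n)·A·R^(2/3)·S^(1/2) = (1.486/0.027) × 44.33 × 2.013^(2/3) × 0.00024^(1/2) = 60.25 ft³/s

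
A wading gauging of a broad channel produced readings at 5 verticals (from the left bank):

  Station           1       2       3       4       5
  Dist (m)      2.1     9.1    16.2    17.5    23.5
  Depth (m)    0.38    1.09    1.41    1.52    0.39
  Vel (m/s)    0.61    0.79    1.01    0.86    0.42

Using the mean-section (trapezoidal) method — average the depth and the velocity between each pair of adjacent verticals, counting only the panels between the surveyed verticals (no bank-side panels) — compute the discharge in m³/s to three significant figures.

Panel 1-2: Δb = 7 m, d̄ = (0.38+1.09)/2 = 0.735, v̄ = (0.61+0.79)/2 = 0.7 → q = 7×0.735×0.7 = 3.602 m³/s
Panel 2-3: Δb = 7.1 m, d̄ = (1.09+1.41)/2 = 1.25, v̄ = (0.79+1.01)/2 = 0.9 → q = 7.1×1.25×0.9 = 7.988 m³/s
Panel 3-4: Δb = 1.3 m, d̄ = (1.41+1.52)/2 = 1.465, v̄ = (1.01+0.86)/2 = 0.935 → q = 1.3×1.465×0.935 = 1.781 m³/s
Panel 4-5: Δb = 6 m, d̄ = (1.52+0.39)/2 = 0.955, v̄ = (0.86+0.42)/2 = 0.64 → q = 6×0.955×0.64 = 3.667 m³/s
Q = Σ q = 17.04 m³/s

17.0 m³/s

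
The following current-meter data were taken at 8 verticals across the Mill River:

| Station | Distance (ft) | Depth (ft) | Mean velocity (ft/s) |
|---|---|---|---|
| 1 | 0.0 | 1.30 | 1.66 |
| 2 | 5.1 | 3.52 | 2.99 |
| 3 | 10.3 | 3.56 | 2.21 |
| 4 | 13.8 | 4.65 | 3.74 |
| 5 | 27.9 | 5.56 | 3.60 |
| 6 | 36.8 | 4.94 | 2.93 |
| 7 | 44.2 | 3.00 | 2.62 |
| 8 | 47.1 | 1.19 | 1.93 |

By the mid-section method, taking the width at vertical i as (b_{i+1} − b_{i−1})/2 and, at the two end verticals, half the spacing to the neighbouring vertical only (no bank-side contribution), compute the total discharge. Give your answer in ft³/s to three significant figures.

639 ft³/s

w_1 = (5.1 − 0.0)/2 = 2.55 ft; q_1 = 1.66 × 1.30 × 2.55 = 5.503 ft³/s
w_2 = (10.3 − 0.0)/2 = 5.15 ft; q_2 = 2.99 × 3.52 × 5.15 = 54.20 ft³/s
w_3 = (13.8 − 5.1)/2 = 4.35 ft; q_3 = 2.21 × 3.56 × 4.35 = 34.22 ft³/s
w_4 = (27.9 − 10.3)/2 = 8.8 ft; q_4 = 3.74 × 4.65 × 8.8 = 153.0 ft³/s
w_5 = (36.8 − 13.8)/2 = 11.5 ft; q_5 = 3.60 × 5.56 × 11.5 = 230.2 ft³/s
w_6 = (44.2 − 27.9)/2 = 8.15 ft; q_6 = 2.93 × 4.94 × 8.15 = 118.0 ft³/s
w_7 = (47.1 − 36.8)/2 = 5.15 ft; q_7 = 2.62 × 3.00 × 5.15 = 40.48 ft³/s
w_8 = (47.1 − 44.2)/2 = 1.45 ft; q_8 = 1.93 × 1.19 × 1.45 = 3.330 ft³/s
Q = Σ qᵢ = 638.9 ft³/s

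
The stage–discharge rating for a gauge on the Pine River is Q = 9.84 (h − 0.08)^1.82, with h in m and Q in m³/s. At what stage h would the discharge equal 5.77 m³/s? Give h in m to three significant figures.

h − h₀ = (Q/C)^(1/b) = (5.77/9.84)^(1/1.82) = 0.7458 m
h = 0.08 + 0.7458 = 0.8258 m

0.826 m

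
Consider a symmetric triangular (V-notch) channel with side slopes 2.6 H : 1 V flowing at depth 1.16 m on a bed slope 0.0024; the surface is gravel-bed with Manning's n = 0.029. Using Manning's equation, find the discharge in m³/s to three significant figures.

3.93 m³/s

A = z·y² = 2.6×1.16² = 3.499 m²
P = 2y√(1+z²) = 2×1.16×√(1+2.6²) = 6.463 m
R = A/P = 3.499/6.463 = 0.5413 m
Q = (1/n)·A·R^(2/3)·S^(1/2) = (1/0.029) × 3.499 × 0.5413^(2/3) × 0.0024^(1/2) = 3.926 m³/s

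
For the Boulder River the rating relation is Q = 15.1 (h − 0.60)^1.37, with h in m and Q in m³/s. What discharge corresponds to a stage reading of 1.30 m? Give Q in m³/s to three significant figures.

9.26 m³/s

Q = 15.1 × (1.30 − 0.60)^1.37 = 15.1 × 0.7^1.37 = 9.263 m³/s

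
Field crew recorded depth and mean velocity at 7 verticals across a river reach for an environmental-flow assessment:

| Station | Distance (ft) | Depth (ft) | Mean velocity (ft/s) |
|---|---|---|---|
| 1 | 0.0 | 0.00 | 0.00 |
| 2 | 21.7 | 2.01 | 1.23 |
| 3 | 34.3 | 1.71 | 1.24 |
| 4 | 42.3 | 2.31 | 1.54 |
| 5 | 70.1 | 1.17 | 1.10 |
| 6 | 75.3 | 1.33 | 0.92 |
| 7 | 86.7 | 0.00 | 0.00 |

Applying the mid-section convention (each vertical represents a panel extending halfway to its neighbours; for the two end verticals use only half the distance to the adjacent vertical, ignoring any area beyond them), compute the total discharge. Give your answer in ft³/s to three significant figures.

w_2 = (34.3 − 0.0)/2 = 17.15 ft; q_2 = 1.23 × 2.01 × 17.15 = 42.40 ft³/s
w_3 = (42.3 − 21.7)/2 = 10.3 ft; q_3 = 1.24 × 1.71 × 10.3 = 21.84 ft³/s
w_4 = (70.1 − 34.3)/2 = 17.9 ft; q_4 = 1.54 × 2.31 × 17.9 = 63.68 ft³/s
w_5 = (75.3 − 42.3)/2 = 16.5 ft; q_5 = 1.10 × 1.17 × 16.5 = 21.24 ft³/s
w_6 = (86.7 − 70.1)/2 = 8.3 ft; q_6 = 0.92 × 1.33 × 8.3 = 10.16 ft³/s
Stations 1, 7 contribute zero (depth or velocity is 0).
Q = Σ qᵢ = 159.3 ft³/s

159 ft³/s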